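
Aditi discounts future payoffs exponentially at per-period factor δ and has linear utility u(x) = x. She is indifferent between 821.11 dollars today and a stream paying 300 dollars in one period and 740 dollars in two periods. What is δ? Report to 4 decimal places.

Present value of the stream is 300·δ + 740·δ². Indifference gives 300δ + 740δ² = 821.11.
So 740δ² + 300δ − 821.11 = 0.
By the quadratic formula (taking the positive root), δ = (−300 + √2520485.60) / 1480 ≈ 0.8700.

δ ≈ 0.8700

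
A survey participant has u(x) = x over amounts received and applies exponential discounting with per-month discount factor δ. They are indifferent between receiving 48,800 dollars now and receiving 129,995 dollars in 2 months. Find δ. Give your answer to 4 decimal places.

The payoff in 2 months is discounted by δ^2, so u(48800) = δ^2·u(129995) and δ^2 = u(48800)/u(129995).
With u(x) = x: δ^2 = 48800/129995 = 0.37540.
So δ = 0.37540^(1/2) ≈ 0.6127.

δ ≈ 0.6127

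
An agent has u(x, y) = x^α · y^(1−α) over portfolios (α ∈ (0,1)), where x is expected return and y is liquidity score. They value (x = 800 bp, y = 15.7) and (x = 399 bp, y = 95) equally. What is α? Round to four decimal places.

Indifference: 800^α · 15.7^(1−α) = 399^α · 95^(1−α).
Taking logs: α·ln 800 + (1−α)·ln 15.7 = α·ln 399 + (1−α)·ln 95, i.e. α·0.6956503 = (1−α)·1.8002162.
So α/(1−α) = (1.8002162)/(0.6956503) = 2.5878178, and α = 2.5878178/3.5878178 ≈ 0.7213.

α ≈ 0.7213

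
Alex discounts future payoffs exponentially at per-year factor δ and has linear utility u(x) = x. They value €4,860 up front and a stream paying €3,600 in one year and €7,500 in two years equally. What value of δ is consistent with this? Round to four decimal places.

δ ≈ 0.6000

The stream is worth 3600δ + 7500δ² today, so 3600δ + 7500δ² = 4860.
Rearranged: 7500δ² + 3600δ − 4860 = 0.
The positive root is δ = [−3600 + √(3600² + 4·7500·4860)] / (2·7500) = (−3600 + 12600.000)/15000 ≈ 0.6000.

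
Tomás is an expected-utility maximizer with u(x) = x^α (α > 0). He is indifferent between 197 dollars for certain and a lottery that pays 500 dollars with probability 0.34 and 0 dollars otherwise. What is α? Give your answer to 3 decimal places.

EU(lottery) = 0.34·500^α + 0.66·0 = 0.34·500^α.
Equating: 197^α = 0.34·500^α, i.e. 0.3940^α = 0.34.
Take logs: α = ln 0.34 / ln(197/500) ≈ 1.15826.

α ≈ 1.158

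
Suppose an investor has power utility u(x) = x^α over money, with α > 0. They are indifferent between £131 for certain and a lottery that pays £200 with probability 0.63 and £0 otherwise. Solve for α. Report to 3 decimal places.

α ≈ 1.092

The lottery's expected utility is 0.63·u(200) + 0.37·u(0) = 0.63·200^α (since u(0) = 0 for α > 0).
Equating: 131^α = 0.63·200^α, i.e. 0.6550^α = 0.63.
α = ln(0.63) / ln(131/200) = -0.462035/-0.423120 ≈ 1.092.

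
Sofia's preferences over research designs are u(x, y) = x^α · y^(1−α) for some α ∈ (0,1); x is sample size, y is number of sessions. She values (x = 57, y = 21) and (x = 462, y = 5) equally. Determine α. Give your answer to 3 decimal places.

α ≈ 0.407

The Cobb–Douglas utilities coincide, so 57^α·21^(1−α) = 462^α·5^(1−α).
Rearrange to (57/462)^α = (5/21)^(1−α) and take logs: α·-2.092514 = (1−α)·-1.435085.
Thus α·(-3.527599) = -1.435085, so α = -1.435085/-3.527599 ≈ 0.407.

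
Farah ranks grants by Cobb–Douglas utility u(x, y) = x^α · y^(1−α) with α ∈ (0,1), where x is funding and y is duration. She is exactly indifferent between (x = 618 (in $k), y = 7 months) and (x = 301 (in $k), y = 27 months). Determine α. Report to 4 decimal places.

Indifference: 618^α · 7^(1−α) = 301^α · 27^(1−α).
(618/301)^α = (27/7)^(1−α); take logs: α·ln(618/301) = (1−α)·ln(27/7), i.e. α·0.7193782 = (1−α)·1.3499267.
Thus α·(2.0693049) = 1.3499267, so α = 1.3499267/2.0693049 ≈ 0.6524.

α ≈ 0.6524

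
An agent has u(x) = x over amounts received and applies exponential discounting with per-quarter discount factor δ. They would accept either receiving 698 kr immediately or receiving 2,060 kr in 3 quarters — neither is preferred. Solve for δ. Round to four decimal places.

Equating discounted utilities: u(698) = δ^3·u(2060) ⇒ δ^3 = u(698)/u(2060).
With u(x) = x: δ^3 = 698/2060 = 0.33883.
Hence δ = (0.33883)^(1/3) = 0.697155.

δ ≈ 0.6972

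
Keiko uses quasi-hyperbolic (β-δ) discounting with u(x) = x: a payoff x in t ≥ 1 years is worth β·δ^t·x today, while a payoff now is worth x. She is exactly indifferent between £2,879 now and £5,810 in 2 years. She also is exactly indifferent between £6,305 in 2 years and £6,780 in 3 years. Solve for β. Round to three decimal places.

From the later pair, β·δ^2·6305 = β·δ^3·6780; dividing through, δ = 6305/6780 = 0.92994.
The first indifference: 2879 = β·δ^2·5810, so β = 2879/(δ^2·5810) = 2879/(0.86479·5810) ≈ 0.573.

β ≈ 0.573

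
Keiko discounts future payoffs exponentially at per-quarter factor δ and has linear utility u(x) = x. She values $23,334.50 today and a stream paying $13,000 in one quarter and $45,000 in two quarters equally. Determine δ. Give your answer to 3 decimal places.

δ ≈ 0.590

Present value of the stream is 13000·δ + 45000·δ². Indifference gives 13000δ + 45000δ² = 23334.50.
Rearranged: 45000δ² + 13000δ − 23334.50 = 0.
By the quadratic formula (taking the positive root), δ = (−13000 + √4369210000.00) / 90000 ≈ 0.590.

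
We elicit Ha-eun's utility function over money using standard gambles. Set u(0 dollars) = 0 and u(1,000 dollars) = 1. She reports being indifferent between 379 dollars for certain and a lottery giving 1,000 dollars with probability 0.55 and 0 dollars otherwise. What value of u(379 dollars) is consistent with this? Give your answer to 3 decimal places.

0.550

By the standard-gamble method, u(379 dollars) is just the indifference probability on the best outcome: 0.55.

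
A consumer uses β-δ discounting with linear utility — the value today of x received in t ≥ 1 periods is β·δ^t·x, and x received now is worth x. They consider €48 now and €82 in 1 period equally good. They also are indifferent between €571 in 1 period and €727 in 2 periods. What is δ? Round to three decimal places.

δ ≈ 0.785

Both payoffs in the second observation are in the future, so β drops out: δ^1·571 = δ^2·727 ⇒ δ = 571/727 = 0.78542.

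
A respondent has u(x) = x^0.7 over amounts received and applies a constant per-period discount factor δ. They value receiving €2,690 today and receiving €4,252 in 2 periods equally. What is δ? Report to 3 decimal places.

Equating discounted utilities: u(2690) = δ^2·u(4252) ⇒ δ^2 = u(2690)/u(4252).
Since u(x) = x^0.7, δ^2 = (2690/4252)^0.7 = 0.63264^0.7 = 0.72579.
Hence δ = (0.72579)^(1/2) = 0.85193.

δ ≈ 0.852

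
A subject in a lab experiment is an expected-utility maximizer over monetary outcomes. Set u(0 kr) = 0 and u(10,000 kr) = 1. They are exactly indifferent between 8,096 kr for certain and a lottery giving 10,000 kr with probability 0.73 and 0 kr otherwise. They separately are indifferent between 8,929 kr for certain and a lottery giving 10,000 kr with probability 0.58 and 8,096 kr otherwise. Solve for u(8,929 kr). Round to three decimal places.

First, u(8,096 kr) = 0.73·u(10,000 kr) + 0.27·u(0 kr) = 0.73.
Chaining: u(8,929 kr) = 0.58·1.00 + 0.42·0.73 = 0.8866.

0.887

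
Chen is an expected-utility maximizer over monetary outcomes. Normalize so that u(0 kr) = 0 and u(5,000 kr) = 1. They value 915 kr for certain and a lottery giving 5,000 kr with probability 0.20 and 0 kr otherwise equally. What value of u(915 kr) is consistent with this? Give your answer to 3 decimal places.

By the standard-gamble method, u(915 kr) is just the indifference probability on the best outcome: 0.20.

0.200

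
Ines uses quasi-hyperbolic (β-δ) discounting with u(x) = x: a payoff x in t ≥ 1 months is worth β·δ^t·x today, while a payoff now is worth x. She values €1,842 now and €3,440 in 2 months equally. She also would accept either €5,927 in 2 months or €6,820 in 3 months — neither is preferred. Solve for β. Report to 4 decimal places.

β ≈ 0.7090

The second indifference involves only future payoffs, so β cancels: β·δ^2·5927 = β·δ^3·6820, giving δ = 5927/6820 = 0.86906.
The first indifference: 1842 = β·δ^2·3440, so β = 1842/(δ^2·3440) = 1842/(0.75527·3440) ≈ 0.7090.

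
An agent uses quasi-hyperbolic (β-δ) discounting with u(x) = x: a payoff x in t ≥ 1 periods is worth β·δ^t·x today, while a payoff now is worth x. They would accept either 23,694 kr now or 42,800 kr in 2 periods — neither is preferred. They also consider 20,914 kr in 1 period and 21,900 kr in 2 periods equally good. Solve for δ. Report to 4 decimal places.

The second indifference involves only future payoffs, so β cancels: β·δ^1·20914 = β·δ^2·21900, giving δ = 20914/21900 = 0.95498.

δ ≈ 0.9550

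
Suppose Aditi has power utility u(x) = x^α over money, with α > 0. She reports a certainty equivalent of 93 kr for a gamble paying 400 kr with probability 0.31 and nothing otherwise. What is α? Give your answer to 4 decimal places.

The lottery's expected utility is 0.31·u(400) + 0.69·u(0) = 0.31·400^α (since u(0) = 0 for α > 0).
Setting u(93) equal to that: 93^α = 0.31·400^α ⇒ (93/400)^α = 0.31.
Taking logs: α·ln(93/400) = ln(0.31), so α = -1.1711830 / -1.4588651 ≈ 0.8028.

α ≈ 0.8028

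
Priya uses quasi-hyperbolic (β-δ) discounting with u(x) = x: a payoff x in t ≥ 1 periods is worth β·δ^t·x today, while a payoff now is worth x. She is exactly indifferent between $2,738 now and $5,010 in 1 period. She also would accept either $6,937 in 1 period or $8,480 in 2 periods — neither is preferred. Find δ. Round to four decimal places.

The second indifference involves only future payoffs, so β cancels: β·δ^1·6937 = β·δ^2·8480, giving δ = 6937/8480 = 0.81804.

δ ≈ 0.8180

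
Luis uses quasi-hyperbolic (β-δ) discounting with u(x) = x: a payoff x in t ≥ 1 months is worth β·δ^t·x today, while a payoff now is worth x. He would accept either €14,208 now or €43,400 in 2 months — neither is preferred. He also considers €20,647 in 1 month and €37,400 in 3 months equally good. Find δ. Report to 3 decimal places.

From the later pair, β·δ^1·20647 = β·δ^3·37400; dividing through, δ^2 = 20647/37400 = 0.55206, so δ = 0.74301.

δ ≈ 0.743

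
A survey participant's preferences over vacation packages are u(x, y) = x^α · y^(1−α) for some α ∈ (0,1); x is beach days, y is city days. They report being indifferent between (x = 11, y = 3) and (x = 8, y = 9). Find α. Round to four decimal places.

Set the two utilities equal: 11^α·3^(1−α) = 8^α·9^(1−α).
(11/8)^α = (9/3)^(1−α); take logs: α·ln(11/8) = (1−α)·ln(9/3), i.e. α·0.3184537 = (1−α)·1.0986123.
So α/(1−α) = (1.0986123)/(0.3184537) = 3.4498337, and α = 3.4498337/4.4498337 ≈ 0.7753.

α ≈ 0.7753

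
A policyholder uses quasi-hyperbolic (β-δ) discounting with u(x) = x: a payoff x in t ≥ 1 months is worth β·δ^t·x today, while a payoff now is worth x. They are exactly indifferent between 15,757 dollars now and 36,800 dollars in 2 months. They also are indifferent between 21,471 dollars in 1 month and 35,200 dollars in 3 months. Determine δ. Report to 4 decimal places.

δ ≈ 0.7810

The second indifference involves only future payoffs, so β cancels: β·δ^1·21471 = β·δ^3·35200, giving δ^2 = 21471/35200 = 0.60997, so δ = 0.78101.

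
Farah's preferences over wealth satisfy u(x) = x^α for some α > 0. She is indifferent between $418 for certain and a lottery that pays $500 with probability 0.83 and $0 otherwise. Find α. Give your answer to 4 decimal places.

EU(lottery) = 0.83·500^α + 0.17·0 = 0.83·500^α.
Setting u(418) equal to that: 418^α = 0.83·500^α ⇒ (418/500)^α = 0.83.
Take logs: α = ln 0.83 / ln(418/500) ≈ 1.040211.

α ≈ 1.0402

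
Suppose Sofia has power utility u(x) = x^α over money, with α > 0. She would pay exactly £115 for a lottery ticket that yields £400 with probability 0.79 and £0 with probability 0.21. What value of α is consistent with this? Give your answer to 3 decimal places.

α ≈ 0.189

The lottery's expected utility is 0.79·u(400) + 0.21·u(0) = 0.79·400^α (since u(0) = 0 for α > 0).
Setting u(115) equal to that: 115^α = 0.79·400^α ⇒ (115/400)^α = 0.79.
Take logs: α = ln 0.79 / ln(115/400) ≈ 0.18910.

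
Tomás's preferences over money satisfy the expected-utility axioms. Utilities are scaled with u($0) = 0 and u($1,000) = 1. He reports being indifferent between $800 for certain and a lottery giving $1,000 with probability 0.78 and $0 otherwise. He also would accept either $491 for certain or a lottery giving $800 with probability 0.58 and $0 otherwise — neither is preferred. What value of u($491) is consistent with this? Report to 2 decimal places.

First, u($800) = 0.78·u($1,000) + 0.22·u($0) = 0.78.
Chaining: u($491) = 0.58·0.78 + 0.42·0.00 = 0.4524.

0.45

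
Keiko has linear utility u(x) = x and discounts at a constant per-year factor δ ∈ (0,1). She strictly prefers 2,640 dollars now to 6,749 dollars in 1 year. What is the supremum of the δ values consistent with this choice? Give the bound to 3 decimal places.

δ < 0.391

The preference means 2640 > δ·6749.
Dividing through by 6749 gives δ < 0.39117.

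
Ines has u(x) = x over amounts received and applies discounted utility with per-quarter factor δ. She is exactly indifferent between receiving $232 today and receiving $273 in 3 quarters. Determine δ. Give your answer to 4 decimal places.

Indifference means u(232) = δ^3 · u(273), so δ^3 = u(232)/u(273).
With u(x) = x: δ^3 = 232/273 = 0.84982.
Taking the cube root: δ = 0.84982^(1/3) ≈ 0.9472.

δ ≈ 0.9472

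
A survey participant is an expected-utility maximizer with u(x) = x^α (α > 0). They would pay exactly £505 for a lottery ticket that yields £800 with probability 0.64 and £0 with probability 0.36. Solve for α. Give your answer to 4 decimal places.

The lottery's expected utility is 0.64·u(800) + 0.36·u(0) = 0.64·800^α (since u(0) = 0 for α > 0).
Indifference: 505^α = 0.64·800^α, so (505/800)^α = 0.64.
α = ln(0.64) / ln(505/800) = -0.4462871/-0.4600533 ≈ 0.9701.

α ≈ 0.9701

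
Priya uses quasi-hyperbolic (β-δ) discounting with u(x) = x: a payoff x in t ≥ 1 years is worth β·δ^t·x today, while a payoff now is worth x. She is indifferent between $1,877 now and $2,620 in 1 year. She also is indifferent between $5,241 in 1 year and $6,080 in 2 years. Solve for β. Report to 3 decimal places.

Both payoffs in the second observation are in the future, so β drops out: δ^1·5241 = δ^2·6080 ⇒ δ = 5241/6080 = 0.86201.
Now use the now-vs-future pair: 1877 = β·δ·2620 gives β = 1877/(0.86201·2620) ≈ 0.831.

β ≈ 0.831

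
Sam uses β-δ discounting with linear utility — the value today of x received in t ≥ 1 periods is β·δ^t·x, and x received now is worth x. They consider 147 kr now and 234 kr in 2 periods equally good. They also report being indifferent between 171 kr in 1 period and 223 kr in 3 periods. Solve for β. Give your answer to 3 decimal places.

β ≈ 0.819

Both payoffs in the second observation are in the future, so β drops out: δ^1·171 = δ^3·223 ⇒ δ^2 = 171/223 = 0.76682, so δ = 0.87568.
Now use the now-vs-future pair: 147 = β·δ^2·234 gives β = 147/(0.76682·234) ≈ 0.819.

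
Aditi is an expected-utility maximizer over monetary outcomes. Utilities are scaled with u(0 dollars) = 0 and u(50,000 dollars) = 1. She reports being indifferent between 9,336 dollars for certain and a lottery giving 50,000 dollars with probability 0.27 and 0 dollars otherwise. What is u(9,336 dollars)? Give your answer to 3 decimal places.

The indifference gives u(9,336 dollars) = 0.27·u(50,000 dollars) + 0.73·u(0 dollars) = 0.27·1 + 0.73·0 = 0.27.

0.270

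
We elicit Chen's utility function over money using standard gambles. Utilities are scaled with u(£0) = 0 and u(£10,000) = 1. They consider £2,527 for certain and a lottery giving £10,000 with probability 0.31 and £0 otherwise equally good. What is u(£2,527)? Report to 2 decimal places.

The indifference gives u(£2,527) = 0.31·u(£10,000) + 0.69·u(£0) = 0.31·1 + 0.69·0 = 0.31.

0.31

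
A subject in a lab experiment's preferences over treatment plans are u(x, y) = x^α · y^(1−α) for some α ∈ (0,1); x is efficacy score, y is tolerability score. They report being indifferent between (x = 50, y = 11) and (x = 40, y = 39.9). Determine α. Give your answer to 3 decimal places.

The Cobb–Douglas utilities coincide, so 50^α·11^(1−α) = 40^α·39.9^(1−α).
Rearrange to (50/40)^α = (39.9/11)^(1−α) and take logs: α·0.223144 = (1−α)·1.288481.
So α/(1−α) = (1.288481)/(0.223144) = 5.774213, and α = 5.774213/6.774213 ≈ 0.852.

α ≈ 0.852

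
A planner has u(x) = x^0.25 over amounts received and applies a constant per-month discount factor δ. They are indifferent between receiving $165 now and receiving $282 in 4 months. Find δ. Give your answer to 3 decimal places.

δ ≈ 0.967

Indifference means u(165) = δ^4 · u(282), so δ^4 = u(165)/u(282).
Since u(x) = x^0.25, δ^4 = (165/282)^0.25 = 0.58511^0.25 = 0.87460.
Hence δ = (0.87460)^(1/4) = 0.96706.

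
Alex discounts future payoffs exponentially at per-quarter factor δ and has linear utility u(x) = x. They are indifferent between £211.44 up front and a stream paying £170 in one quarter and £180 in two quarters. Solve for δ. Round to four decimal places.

Present value of the stream is 170·δ + 180·δ². Indifference gives 170δ + 180δ² = 211.44.
So 180δ² + 170δ − 211.44 = 0.
δ = (−170 + √(170² + 4·180·211.44)) / (2·180) = (−170 + √181136.80) / 360 ≈ 0.7100.

δ ≈ 0.7100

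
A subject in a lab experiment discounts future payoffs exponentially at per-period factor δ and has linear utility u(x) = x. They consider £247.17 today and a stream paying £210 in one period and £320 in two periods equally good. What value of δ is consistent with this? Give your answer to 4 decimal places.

δ ≈ 0.6100

The stream is worth 210δ + 320δ² today, so 210δ + 320δ² = 247.17.
Rearranged: 320δ² + 210δ − 247.17 = 0.
δ = (−210 + √(210² + 4·320·247.17)) / (2·320) = (−210 + √360477.60) / 640 ≈ 0.6100.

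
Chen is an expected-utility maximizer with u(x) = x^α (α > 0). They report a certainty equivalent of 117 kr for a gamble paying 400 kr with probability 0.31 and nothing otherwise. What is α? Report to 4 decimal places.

α ≈ 0.9527

The lottery's expected utility is 0.31·u(400) + 0.69·u(0) = 0.31·400^α (since u(0) = 0 for α > 0).
Setting u(117) equal to that: 117^α = 0.31·400^α ⇒ (117/400)^α = 0.31.
α = ln(0.31) / ln(117/400) = -1.1711830/-1.2292906 ≈ 0.9527.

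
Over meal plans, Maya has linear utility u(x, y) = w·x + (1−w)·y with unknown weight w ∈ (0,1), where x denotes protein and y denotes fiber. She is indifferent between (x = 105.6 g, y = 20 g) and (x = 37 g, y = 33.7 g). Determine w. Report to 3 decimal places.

w = 0.166

Indifference: w·105.6 + (1−w)·20 = w·37 + (1−w)·33.7.
w·(105.6−37) = (1−w)·(33.7−20), i.e. w·68.6 = (1−w)·13.7.
So w/(1−w) = 13.7/68.6 = 0.1997, giving w = 13.7/(68.6+13.7) = 0.166.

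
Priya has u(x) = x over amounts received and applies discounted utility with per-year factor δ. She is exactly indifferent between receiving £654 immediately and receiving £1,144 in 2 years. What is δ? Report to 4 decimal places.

δ ≈ 0.7561

Indifference means u(654) = δ^2 · u(1144), so δ^2 = u(654)/u(1144).
With u(x) = x: δ^2 = 654/1144 = 0.57168.
Hence δ = (0.57168)^(1/2) = 0.756094.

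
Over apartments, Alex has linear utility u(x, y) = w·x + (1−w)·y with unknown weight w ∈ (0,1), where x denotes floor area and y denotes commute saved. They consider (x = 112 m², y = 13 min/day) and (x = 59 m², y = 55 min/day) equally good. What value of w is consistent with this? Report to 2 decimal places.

w = 0.44

Indifference: w·112 + (1−w)·13 = w·59 + (1−w)·55.
Collecting terms: w·53 = (1−w)·42.
Hence w = 42/(53+42) = 42/95 = 0.44.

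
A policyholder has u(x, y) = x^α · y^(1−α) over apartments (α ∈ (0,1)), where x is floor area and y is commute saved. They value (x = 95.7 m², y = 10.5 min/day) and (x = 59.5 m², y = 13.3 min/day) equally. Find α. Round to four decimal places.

α ≈ 0.3322

Set the two utilities equal: 95.7^α·10.5^(1−α) = 59.5^α·13.3^(1−α).
Rearrange to (95.7/59.5)^α = (13.3/10.5)^(1−α) and take logs: α·0.4752420 = (1−α)·0.2363888.
Thus α·(0.7116308) = 0.2363888, so α = 0.2363888/0.7116308 ≈ 0.3322.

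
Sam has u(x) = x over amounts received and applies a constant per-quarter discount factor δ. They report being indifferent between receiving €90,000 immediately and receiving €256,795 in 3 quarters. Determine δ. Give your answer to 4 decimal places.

Equating discounted utilities: u(90000) = δ^3·u(256795) ⇒ δ^3 = u(90000)/u(256795).
With u(x) = x: δ^3 = 90000/256795 = 0.35047.
Taking the cube root: δ = 0.35047^(1/3) ≈ 0.7050.

δ ≈ 0.7050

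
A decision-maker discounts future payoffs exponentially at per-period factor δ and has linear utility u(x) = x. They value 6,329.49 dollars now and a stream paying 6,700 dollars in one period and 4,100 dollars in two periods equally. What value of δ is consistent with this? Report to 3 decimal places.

δ ≈ 0.670

Present value of the stream is 6700·δ + 4100·δ². Indifference gives 6700δ + 4100δ² = 6329.49.
So 4100δ² + 6700δ − 6329.49 = 0.
δ = (−6700 + √(6700² + 4·4100·6329.49)) / (2·4100) = (−6700 + √148693636.00) / 8200 ≈ 0.670.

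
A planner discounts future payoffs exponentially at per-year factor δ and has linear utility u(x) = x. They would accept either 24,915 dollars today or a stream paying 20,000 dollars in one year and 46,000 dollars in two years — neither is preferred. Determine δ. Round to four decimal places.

Equating present values: 24915 = 20000δ + 46000δ².
So 46000δ² + 20000δ − 24915 = 0.
By the quadratic formula (taking the positive root), δ = (−20000 + √4984360000.00) / 92000 ≈ 0.5500.

δ ≈ 0.5500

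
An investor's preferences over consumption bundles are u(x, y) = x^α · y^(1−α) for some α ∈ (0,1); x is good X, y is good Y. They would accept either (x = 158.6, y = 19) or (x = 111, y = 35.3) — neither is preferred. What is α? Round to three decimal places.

α ≈ 0.634

Indifference: 158.6^α · 19^(1−α) = 111^α · 35.3^(1−α).
(158.6/111)^α = (35.3/19)^(1−α); take logs: α·ln(158.6/111) = (1−α)·ln(35.3/19), i.e. α·0.356855 = (1−α)·0.619444.
With A = 0.356855 and B = 0.619444: α·A = (1−α)·B, so α = B/(A+B) = 0.619444/0.976299 ≈ 0.634.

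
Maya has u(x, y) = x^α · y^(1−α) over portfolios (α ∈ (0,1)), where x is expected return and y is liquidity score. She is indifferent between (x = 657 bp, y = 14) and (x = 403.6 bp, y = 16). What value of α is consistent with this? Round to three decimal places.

α ≈ 0.215

Set the two utilities equal: 657^α·14^(1−α) = 403.6^α·16^(1−α).
(657/403.6)^α = (16/14)^(1−α); take logs: α·ln(657/403.6) = (1−α)·ln(16/14), i.e. α·0.487260 = (1−α)·0.133531.
With A = 0.487260 and B = 0.133531: α·A = (1−α)·B, so α = B/(A+B) = 0.133531/0.620791 ≈ 0.215.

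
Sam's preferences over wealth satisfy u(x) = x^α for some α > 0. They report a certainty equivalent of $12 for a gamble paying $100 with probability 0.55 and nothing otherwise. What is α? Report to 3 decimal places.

The lottery's expected utility is 0.55·u(100) + 0.45·u(0) = 0.55·100^α (since u(0) = 0 for α > 0).
Equating: 12^α = 0.55·100^α, i.e. 0.1200^α = 0.55.
α = ln(0.55) / ln(12/100) = -0.597837/-2.120264 ≈ 0.282.

α ≈ 0.282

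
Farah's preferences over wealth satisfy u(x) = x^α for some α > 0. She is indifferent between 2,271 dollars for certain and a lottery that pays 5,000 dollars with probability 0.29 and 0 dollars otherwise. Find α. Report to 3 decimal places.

α ≈ 1.568

The lottery's expected utility is 0.29·u(5000) + 0.71·u(0) = 0.29·5000^α (since u(0) = 0 for α > 0).
Indifference: 2271^α = 0.29·5000^α, so (2271/5000)^α = 0.29.
α = ln(0.29) / ln(2271/5000) = -1.237874/-0.789218 ≈ 1.568.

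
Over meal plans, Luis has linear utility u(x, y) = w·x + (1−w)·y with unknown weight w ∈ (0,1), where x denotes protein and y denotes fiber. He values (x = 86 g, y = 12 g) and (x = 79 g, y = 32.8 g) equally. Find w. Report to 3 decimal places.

u(86,12) = u(79,32.8) means w·86 + (1−w)·12 = w·79 + (1−w)·32.8.
Collecting terms: w·7 = (1−w)·20.8.
The marginal rate of substitution is 20.8/7, so w = 20.8/(7+20.8) = 0.748.

w = 0.748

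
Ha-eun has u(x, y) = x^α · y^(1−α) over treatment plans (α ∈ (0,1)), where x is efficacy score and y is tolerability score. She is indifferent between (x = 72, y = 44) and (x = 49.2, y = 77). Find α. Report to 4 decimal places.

Set the two utilities equal: 72^α·44^(1−α) = 49.2^α·77^(1−α).
(72/49.2)^α = (77/44)^(1−α); take logs: α·ln(72/49.2) = (1−α)·ln(77/44), i.e. α·0.3807725 = (1−α)·0.5596158.
With A = 0.3807725 and B = 0.5596158: α·A = (1−α)·B, so α = B/(A+B) = 0.5596158/0.9403883 ≈ 0.5951.

α ≈ 0.5951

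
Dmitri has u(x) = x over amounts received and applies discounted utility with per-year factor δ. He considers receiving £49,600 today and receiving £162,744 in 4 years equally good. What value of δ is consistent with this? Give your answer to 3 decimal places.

δ ≈ 0.743

Indifference means u(49600) = δ^4 · u(162744), so δ^4 = u(49600)/u(162744).
With u(x) = x: δ^4 = 49600/162744 = 0.30477.
Hence δ = (0.30477)^(1/4) = 0.74301.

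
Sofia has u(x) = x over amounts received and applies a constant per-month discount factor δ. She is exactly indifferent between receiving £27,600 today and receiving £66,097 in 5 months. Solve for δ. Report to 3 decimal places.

δ ≈ 0.840

The payoff in 5 months is discounted by δ^5, so u(27600) = δ^5·u(66097) and δ^5 = u(27600)/u(66097).
With u(x) = x: δ^5 = 27600/66097 = 0.41757.
Taking the 5th root: δ = 0.41757^(1/5) ≈ 0.840.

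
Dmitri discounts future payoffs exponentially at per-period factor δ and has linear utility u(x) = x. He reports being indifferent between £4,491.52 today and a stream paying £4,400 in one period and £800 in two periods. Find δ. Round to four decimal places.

The stream is worth 4400δ + 800δ² today, so 4400δ + 800δ² = 4491.52.
That is, 800δ² + 4400δ − 4491.52 = 0, a quadratic in δ.
By the quadratic formula (taking the positive root), δ = (−4400 + √33732864.00) / 1600 ≈ 0.8800.

δ ≈ 0.8800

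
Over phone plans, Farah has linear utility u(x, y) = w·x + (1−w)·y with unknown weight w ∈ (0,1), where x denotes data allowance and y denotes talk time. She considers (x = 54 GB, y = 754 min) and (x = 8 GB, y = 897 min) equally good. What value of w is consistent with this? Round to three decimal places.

Indifference: w·54 + (1−w)·754 = w·8 + (1−w)·897.
Rearranging, 46·w − 143·(1−w) = 0.
So w/(1−w) = 143/46 = 3.1087, giving w = 143/(46+143) = 0.757.

w = 0.757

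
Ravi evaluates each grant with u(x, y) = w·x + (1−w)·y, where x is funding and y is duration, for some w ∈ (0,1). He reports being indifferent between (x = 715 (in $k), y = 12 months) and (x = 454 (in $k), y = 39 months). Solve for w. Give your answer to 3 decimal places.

w = 0.094

Indifference: w·715 + (1−w)·12 = w·454 + (1−w)·39.
w·(715−454) = (1−w)·(39−12), i.e. w·261 = (1−w)·27.
The marginal rate of substitution is 27/261, so w = 27/(261+27) = 0.094.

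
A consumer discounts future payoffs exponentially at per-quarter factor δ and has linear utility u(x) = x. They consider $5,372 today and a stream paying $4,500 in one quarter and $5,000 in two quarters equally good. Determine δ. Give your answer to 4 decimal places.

δ ≈ 0.6800

The stream is worth 4500δ + 5000δ² today, so 4500δ + 5000δ² = 5372.
Rearranged: 5000δ² + 4500δ − 5372 = 0.
By the quadratic formula (taking the positive root), δ = (−4500 + √127690000.00) / 10000 ≈ 0.6800.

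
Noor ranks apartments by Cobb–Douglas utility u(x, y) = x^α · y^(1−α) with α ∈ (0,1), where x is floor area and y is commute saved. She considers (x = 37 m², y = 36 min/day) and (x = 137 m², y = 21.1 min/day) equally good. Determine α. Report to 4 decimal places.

Indifference: 37^α · 36^(1−α) = 137^α · 21.1^(1−α).
(37/137)^α = (21.1/36)^(1−α); take logs: α·ln(37/137) = (1−α)·ln(21.1/36), i.e. α·-1.3090630 = (1−α)·-0.5342459.
Thus α·(-1.8433089) = -0.5342459, so α = -0.5342459/-1.8433089 ≈ 0.2898.

α ≈ 0.2898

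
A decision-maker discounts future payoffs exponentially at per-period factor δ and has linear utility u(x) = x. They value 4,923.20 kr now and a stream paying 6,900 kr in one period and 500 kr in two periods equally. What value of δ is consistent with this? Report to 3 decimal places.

The stream is worth 6900δ + 500δ² today, so 6900δ + 500δ² = 4923.20.
That is, 500δ² + 6900δ − 4923.20 = 0, a quadratic in δ.
δ = (−6900 + √(6900² + 4·500·4923.20)) / (2·500) = (−6900 + √57456400.00) / 1000 ≈ 0.680.

δ ≈ 0.680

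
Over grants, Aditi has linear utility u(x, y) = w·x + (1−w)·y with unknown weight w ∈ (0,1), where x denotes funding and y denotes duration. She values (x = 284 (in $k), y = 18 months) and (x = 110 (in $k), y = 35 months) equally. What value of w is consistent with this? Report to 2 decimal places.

w = 0.09

Indifference: w·284 + (1−w)·18 = w·110 + (1−w)·35.
Collecting terms: w·174 = (1−w)·17.
The marginal rate of substitution is 17/174, so w = 17/(174+17) = 0.09.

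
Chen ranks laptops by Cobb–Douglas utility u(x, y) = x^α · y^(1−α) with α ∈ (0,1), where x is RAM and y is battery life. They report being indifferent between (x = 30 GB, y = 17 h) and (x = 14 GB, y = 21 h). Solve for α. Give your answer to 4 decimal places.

Set the two utilities equal: 30^α·17^(1−α) = 14^α·21^(1−α).
Rearrange to (30/14)^α = (21/17)^(1−α) and take logs: α·0.7621401 = (1−α)·0.2113091.
With A = 0.7621401 and B = 0.2113091: α·A = (1−α)·B, so α = B/(A+B) = 0.2113091/0.9734492 ≈ 0.2171.

α ≈ 0.2171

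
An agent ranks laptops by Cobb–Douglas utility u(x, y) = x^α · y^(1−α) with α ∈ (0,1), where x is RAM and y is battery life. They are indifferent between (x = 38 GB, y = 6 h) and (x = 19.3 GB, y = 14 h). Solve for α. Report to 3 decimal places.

α ≈ 0.556

Set the two utilities equal: 38^α·6^(1−α) = 19.3^α·14^(1−α).
(38/19.3)^α = (14/6)^(1−α); take logs: α·ln(38/19.3) = (1−α)·ln(14/6), i.e. α·0.677481 = (1−α)·0.847298.
So α/(1−α) = (0.847298)/(0.677481) = 1.250659, and α = 1.250659/2.250659 ≈ 0.556.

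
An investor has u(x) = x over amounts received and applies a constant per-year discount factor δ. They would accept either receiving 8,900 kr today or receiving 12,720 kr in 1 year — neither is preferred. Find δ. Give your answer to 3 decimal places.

Indifference means u(8900) = δ · u(12720), so δ = u(8900)/u(12720).
With u(x) = x: δ = 8900/12720 = 0.69969.

δ ≈ 0.700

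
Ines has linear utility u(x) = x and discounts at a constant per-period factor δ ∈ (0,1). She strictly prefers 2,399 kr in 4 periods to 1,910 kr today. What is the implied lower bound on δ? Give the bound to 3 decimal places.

The preference means 1910 < δ^4·2399.
So δ^4 > 1910/2399 = 0.79617; taking the 4th root of both positive sides preserves the inequality.
δ > 0.79617^(1/4) = 0.945.

δ > 0.945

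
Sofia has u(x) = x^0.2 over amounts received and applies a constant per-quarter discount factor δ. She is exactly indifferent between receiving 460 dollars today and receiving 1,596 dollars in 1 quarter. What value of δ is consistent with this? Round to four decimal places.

δ ≈ 0.7797

The payoff in 1 quarter is discounted by δ, so u(460) = δ·u(1596) and δ = u(460)/u(1596).
With u(x) = x^0.2: δ = 460^0.2/1596^0.2 = (460/1596)^0.2 = 0.77973.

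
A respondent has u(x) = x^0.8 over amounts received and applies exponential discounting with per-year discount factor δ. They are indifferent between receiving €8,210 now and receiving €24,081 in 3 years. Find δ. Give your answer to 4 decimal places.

δ ≈ 0.7505

Equating discounted utilities: u(8210) = δ^3·u(24081) ⇒ δ^3 = u(8210)/u(24081).
Since u(x) = x^0.8, δ^3 = (8210/24081)^0.8 = 0.34093^0.8 = 0.42280.
Taking the cube root: δ = 0.42280^(1/3) ≈ 0.7505.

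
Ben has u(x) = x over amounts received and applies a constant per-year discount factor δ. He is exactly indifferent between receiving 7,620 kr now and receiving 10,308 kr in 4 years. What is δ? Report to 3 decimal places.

δ ≈ 0.927

Equating discounted utilities: u(7620) = δ^4·u(10308) ⇒ δ^4 = u(7620)/u(10308).
With u(x) = x: δ^4 = 7620/10308 = 0.73923.
So δ = 0.73923^(1/4) ≈ 0.927.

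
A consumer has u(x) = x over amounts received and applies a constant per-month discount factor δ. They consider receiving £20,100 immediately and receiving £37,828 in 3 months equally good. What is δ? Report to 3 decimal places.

Indifference means u(20100) = δ^3 · u(37828), so δ^3 = u(20100)/u(37828).
With u(x) = x: δ^3 = 20100/37828 = 0.53135.
Taking the cube root: δ = 0.53135^(1/3) ≈ 0.810.

δ ≈ 0.810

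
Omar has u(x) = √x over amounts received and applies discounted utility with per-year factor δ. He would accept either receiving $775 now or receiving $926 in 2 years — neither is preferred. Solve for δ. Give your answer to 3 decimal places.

Equating discounted utilities: u(775) = δ^2·u(926) ⇒ δ^2 = u(775)/u(926).
With u(x) = √x: δ^2 = √775/√926 = √(775/926) = 0.91484.
Taking the square root: δ = 0.91484^(1/2) ≈ 0.956.

δ ≈ 0.956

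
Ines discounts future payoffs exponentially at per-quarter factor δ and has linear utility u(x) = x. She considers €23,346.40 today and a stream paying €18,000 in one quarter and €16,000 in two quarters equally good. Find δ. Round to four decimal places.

The stream is worth 18000δ + 16000δ² today, so 18000δ + 16000δ² = 23346.40.
So 16000δ² + 18000δ − 23346.40 = 0.
By the quadratic formula (taking the positive root), δ = (−18000 + √1818169600.00) / 32000 ≈ 0.7700.

δ ≈ 0.7700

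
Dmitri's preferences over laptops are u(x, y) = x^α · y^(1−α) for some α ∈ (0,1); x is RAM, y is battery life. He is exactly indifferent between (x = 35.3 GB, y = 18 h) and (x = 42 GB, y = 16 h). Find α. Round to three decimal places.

α ≈ 0.404

Set the two utilities equal: 35.3^α·18^(1−α) = 42^α·16^(1−α).
Rearrange to (35.3/42)^α = (16/18)^(1−α) and take logs: α·-0.173787 = (1−α)·-0.117783.
So α/(1−α) = (-0.117783)/(-0.173787) = 0.677743, and α = 0.677743/1.677743 ≈ 0.404.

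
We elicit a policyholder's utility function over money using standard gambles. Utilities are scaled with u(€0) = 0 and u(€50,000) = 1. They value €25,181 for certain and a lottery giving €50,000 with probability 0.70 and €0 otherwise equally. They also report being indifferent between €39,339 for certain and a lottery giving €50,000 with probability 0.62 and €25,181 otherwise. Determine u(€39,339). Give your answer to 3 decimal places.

0.886

The first gamble pins u(€25,181): it must equal 0.70·1 + 0.30·0 = 0.70.
Then u(€39,339) = 0.62·u(€50,000) + 0.38·u(€25,181) = 0.62·1.00 + 0.38·0.70 = 0.8860.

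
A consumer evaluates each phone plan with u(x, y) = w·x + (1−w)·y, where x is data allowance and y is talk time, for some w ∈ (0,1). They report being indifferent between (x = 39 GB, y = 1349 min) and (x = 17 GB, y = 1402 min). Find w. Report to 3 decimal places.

w = 0.707

Equating utilities: w·39 + (1−w)·1349 = w·17 + (1−w)·1402.
w·(39−17) = (1−w)·(1402−1349), i.e. w·22 = (1−w)·53.
The marginal rate of substitution is 53/22, so w = 53/(22+53) = 0.707.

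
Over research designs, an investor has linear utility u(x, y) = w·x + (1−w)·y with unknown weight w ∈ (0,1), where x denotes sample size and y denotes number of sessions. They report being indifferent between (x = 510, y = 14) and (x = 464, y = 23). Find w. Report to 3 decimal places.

u(510,14) = u(464,23) means w·510 + (1−w)·14 = w·464 + (1−w)·23.
w·(510−464) = (1−w)·(23−14), i.e. w·46 = (1−w)·9.
So w/(1−w) = 9/46 = 0.1957, giving w = 9/(46+9) = 0.164.

w = 0.164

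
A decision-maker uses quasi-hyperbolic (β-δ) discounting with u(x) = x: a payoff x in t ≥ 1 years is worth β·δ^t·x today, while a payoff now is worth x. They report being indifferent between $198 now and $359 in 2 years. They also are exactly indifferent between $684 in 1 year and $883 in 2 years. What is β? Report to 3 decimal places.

The second indifference involves only future payoffs, so β cancels: β·δ^1·684 = β·δ^2·883, giving δ = 684/883 = 0.77463.
Substituting δ into 198 = β·δ^2·359: β = 198/(215.420) ≈ 0.919.

β ≈ 0.919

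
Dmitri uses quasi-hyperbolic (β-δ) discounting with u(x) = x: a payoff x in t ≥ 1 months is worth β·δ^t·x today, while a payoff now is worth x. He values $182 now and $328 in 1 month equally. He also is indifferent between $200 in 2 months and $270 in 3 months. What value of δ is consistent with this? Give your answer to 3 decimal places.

δ ≈ 0.741

Both payoffs in the second observation are in the future, so β drops out: δ^2·200 = δ^3·270 ⇒ δ = 200/270 = 0.74074.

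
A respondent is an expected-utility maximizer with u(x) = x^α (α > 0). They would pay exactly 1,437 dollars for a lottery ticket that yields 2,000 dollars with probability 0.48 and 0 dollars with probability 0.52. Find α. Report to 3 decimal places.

EU(lottery) = 0.48·2000^α + 0.52·0 = 0.48·2000^α.
Indifference: 1437^α = 0.48·2000^α, so (1437/2000)^α = 0.48.
Take logs: α = ln 0.48 / ln(1437/2000) ≈ 2.22018.

α ≈ 2.220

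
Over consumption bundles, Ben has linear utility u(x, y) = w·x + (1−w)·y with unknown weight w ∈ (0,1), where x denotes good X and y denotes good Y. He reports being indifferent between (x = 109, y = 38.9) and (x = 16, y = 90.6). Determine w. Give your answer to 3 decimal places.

Equating utilities: w·109 + (1−w)·38.9 = w·16 + (1−w)·90.6.
w·(109−16) = (1−w)·(90.6−38.9), i.e. w·93 = (1−w)·51.7.
The marginal rate of substitution is 51.7/93, so w = 51.7/(93+51.7) = 0.357.

w = 0.357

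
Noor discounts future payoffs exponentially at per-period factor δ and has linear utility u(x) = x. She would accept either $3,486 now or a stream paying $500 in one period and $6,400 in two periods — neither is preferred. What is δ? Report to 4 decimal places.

Equating present values: 3486 = 500δ + 6400δ².
Rearranged: 6400δ² + 500δ − 3486 = 0.
δ = (−500 + √(500² + 4·6400·3486)) / (2·6400) = (−500 + √89491600.00) / 12800 ≈ 0.7000.

δ ≈ 0.7000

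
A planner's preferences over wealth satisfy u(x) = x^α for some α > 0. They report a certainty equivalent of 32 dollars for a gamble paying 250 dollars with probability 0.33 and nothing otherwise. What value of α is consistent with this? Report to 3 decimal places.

α ≈ 0.539

EU(lottery) = 0.33·250^α + 0.67·0 = 0.33·250^α.
Equating: 32^α = 0.33·250^α, i.e. 0.1280^α = 0.33.
Taking logs: α·ln(32/250) = ln(0.33), so α = -1.108663 / -2.055725 ≈ 0.539.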